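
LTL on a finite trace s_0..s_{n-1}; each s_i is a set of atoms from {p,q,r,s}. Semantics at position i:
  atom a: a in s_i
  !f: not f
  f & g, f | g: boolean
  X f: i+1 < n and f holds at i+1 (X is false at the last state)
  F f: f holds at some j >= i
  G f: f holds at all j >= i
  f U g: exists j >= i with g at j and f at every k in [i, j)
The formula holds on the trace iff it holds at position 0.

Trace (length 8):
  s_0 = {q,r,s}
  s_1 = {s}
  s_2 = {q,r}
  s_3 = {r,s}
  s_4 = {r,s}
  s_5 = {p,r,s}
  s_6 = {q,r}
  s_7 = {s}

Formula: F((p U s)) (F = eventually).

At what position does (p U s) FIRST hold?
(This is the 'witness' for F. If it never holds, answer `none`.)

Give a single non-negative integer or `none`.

Answer: 0

Derivation:
s_0={q,r,s}: (p U s)=True p=False s=True
s_1={s}: (p U s)=True p=False s=True
s_2={q,r}: (p U s)=False p=False s=False
s_3={r,s}: (p U s)=True p=False s=True
s_4={r,s}: (p U s)=True p=False s=True
s_5={p,r,s}: (p U s)=True p=True s=True
s_6={q,r}: (p U s)=False p=False s=False
s_7={s}: (p U s)=True p=False s=True
F((p U s)) holds; first witness at position 0.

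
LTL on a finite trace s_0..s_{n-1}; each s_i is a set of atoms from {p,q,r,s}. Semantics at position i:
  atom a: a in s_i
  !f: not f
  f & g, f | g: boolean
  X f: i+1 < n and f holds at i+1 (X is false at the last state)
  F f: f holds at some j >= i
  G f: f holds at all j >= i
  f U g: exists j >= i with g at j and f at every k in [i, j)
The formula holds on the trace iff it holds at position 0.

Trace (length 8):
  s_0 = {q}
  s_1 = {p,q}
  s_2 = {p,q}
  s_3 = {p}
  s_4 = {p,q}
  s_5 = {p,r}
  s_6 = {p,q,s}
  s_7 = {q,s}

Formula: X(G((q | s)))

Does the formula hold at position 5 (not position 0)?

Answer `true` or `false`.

Answer: true

Derivation:
s_0={q}: X(G((q | s)))=False G((q | s))=False (q | s)=True q=True s=False
s_1={p,q}: X(G((q | s)))=False G((q | s))=False (q | s)=True q=True s=False
s_2={p,q}: X(G((q | s)))=False G((q | s))=False (q | s)=True q=True s=False
s_3={p}: X(G((q | s)))=False G((q | s))=False (q | s)=False q=False s=False
s_4={p,q}: X(G((q | s)))=False G((q | s))=False (q | s)=True q=True s=False
s_5={p,r}: X(G((q | s)))=True G((q | s))=False (q | s)=False q=False s=False
s_6={p,q,s}: X(G((q | s)))=True G((q | s))=True (q | s)=True q=True s=True
s_7={q,s}: X(G((q | s)))=False G((q | s))=True (q | s)=True q=True s=True
Evaluating at position 5: result = True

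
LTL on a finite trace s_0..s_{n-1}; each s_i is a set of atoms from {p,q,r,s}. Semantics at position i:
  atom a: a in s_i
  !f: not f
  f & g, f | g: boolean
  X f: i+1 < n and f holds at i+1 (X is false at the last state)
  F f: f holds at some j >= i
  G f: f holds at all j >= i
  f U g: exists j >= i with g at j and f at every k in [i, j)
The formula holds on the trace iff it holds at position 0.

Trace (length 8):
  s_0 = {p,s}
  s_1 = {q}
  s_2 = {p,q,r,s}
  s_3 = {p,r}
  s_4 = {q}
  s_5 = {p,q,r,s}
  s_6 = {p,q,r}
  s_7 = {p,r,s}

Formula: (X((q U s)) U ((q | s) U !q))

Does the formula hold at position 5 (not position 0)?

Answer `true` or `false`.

s_0={p,s}: (X((q U s)) U ((q | s) U !q))=True X((q U s))=True (q U s)=True q=False s=True ((q | s) U !q)=True (q | s)=True !q=True
s_1={q}: (X((q U s)) U ((q | s) U !q))=True X((q U s))=True (q U s)=True q=True s=False ((q | s) U !q)=True (q | s)=True !q=False
s_2={p,q,r,s}: (X((q U s)) U ((q | s) U !q))=True X((q U s))=False (q U s)=True q=True s=True ((q | s) U !q)=True (q | s)=True !q=False
s_3={p,r}: (X((q U s)) U ((q | s) U !q))=True X((q U s))=True (q U s)=False q=False s=False ((q | s) U !q)=True (q | s)=False !q=True
s_4={q}: (X((q U s)) U ((q | s) U !q))=True X((q U s))=True (q U s)=True q=True s=False ((q | s) U !q)=True (q | s)=True !q=False
s_5={p,q,r,s}: (X((q U s)) U ((q | s) U !q))=True X((q U s))=True (q U s)=True q=True s=True ((q | s) U !q)=True (q | s)=True !q=False
s_6={p,q,r}: (X((q U s)) U ((q | s) U !q))=True X((q U s))=True (q U s)=True q=True s=False ((q | s) U !q)=True (q | s)=True !q=False
s_7={p,r,s}: (X((q U s)) U ((q | s) U !q))=True X((q U s))=False (q U s)=True q=False s=True ((q | s) U !q)=True (q | s)=True !q=True
Evaluating at position 5: result = True

Answer: true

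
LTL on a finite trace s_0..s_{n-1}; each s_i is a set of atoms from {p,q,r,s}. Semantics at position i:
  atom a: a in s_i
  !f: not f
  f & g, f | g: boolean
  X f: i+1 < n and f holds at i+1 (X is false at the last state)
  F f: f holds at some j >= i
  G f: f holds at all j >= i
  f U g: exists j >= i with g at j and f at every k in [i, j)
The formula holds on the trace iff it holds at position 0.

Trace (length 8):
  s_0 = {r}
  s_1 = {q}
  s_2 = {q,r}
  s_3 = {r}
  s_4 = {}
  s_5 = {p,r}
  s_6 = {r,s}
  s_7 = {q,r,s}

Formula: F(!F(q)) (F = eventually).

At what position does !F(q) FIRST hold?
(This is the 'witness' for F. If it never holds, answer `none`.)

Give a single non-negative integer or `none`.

s_0={r}: !F(q)=False F(q)=True q=False
s_1={q}: !F(q)=False F(q)=True q=True
s_2={q,r}: !F(q)=False F(q)=True q=True
s_3={r}: !F(q)=False F(q)=True q=False
s_4={}: !F(q)=False F(q)=True q=False
s_5={p,r}: !F(q)=False F(q)=True q=False
s_6={r,s}: !F(q)=False F(q)=True q=False
s_7={q,r,s}: !F(q)=False F(q)=True q=True
F(!F(q)) does not hold (no witness exists).

Answer: none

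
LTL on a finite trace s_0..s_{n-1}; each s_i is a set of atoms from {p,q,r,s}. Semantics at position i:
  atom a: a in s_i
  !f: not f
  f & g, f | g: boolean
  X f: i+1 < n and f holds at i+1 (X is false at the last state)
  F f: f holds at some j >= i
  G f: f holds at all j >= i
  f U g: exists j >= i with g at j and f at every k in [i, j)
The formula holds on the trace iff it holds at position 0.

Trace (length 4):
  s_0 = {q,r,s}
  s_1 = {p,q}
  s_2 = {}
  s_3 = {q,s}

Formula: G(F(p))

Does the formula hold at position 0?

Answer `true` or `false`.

s_0={q,r,s}: G(F(p))=False F(p)=True p=False
s_1={p,q}: G(F(p))=False F(p)=True p=True
s_2={}: G(F(p))=False F(p)=False p=False
s_3={q,s}: G(F(p))=False F(p)=False p=False

Answer: false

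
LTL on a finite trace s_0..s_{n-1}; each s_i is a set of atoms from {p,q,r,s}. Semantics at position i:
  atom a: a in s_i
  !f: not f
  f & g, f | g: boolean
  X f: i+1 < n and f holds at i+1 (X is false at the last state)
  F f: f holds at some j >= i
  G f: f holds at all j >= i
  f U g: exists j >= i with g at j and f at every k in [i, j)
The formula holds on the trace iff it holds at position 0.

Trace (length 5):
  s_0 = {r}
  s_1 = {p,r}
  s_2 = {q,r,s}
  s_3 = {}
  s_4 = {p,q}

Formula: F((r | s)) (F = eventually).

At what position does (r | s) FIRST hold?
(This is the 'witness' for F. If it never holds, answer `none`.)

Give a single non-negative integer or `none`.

s_0={r}: (r | s)=True r=True s=False
s_1={p,r}: (r | s)=True r=True s=False
s_2={q,r,s}: (r | s)=True r=True s=True
s_3={}: (r | s)=False r=False s=False
s_4={p,q}: (r | s)=False r=False s=False
F((r | s)) holds; first witness at position 0.

Answer: 0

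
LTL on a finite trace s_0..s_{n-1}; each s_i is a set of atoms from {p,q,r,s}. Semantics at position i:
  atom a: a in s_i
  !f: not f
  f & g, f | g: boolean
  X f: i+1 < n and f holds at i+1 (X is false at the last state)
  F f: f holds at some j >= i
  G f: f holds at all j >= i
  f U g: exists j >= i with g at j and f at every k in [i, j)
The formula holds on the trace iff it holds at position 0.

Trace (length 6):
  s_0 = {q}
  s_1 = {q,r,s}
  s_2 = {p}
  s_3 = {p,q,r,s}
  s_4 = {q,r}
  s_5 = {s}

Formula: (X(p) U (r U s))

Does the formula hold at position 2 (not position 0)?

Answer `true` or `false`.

Answer: true

Derivation:
s_0={q}: (X(p) U (r U s))=False X(p)=False p=False (r U s)=False r=False s=False
s_1={q,r,s}: (X(p) U (r U s))=True X(p)=True p=False (r U s)=True r=True s=True
s_2={p}: (X(p) U (r U s))=True X(p)=True p=True (r U s)=False r=False s=False
s_3={p,q,r,s}: (X(p) U (r U s))=True X(p)=False p=True (r U s)=True r=True s=True
s_4={q,r}: (X(p) U (r U s))=True X(p)=False p=False (r U s)=True r=True s=False
s_5={s}: (X(p) U (r U s))=True X(p)=False p=False (r U s)=True r=False s=True
Evaluating at position 2: result = True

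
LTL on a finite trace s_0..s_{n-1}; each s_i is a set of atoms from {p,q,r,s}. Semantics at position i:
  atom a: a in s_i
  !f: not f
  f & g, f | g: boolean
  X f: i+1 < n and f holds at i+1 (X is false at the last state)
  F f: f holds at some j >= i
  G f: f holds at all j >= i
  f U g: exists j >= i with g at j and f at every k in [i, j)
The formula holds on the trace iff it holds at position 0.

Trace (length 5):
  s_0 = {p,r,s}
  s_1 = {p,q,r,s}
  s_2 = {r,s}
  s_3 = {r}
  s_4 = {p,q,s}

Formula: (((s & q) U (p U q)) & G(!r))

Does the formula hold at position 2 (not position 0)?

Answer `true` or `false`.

s_0={p,r,s}: (((s & q) U (p U q)) & G(!r))=False ((s & q) U (p U q))=True (s & q)=False s=True q=False (p U q)=True p=True G(!r)=False !r=False r=True
s_1={p,q,r,s}: (((s & q) U (p U q)) & G(!r))=False ((s & q) U (p U q))=True (s & q)=True s=True q=True (p U q)=True p=True G(!r)=False !r=False r=True
s_2={r,s}: (((s & q) U (p U q)) & G(!r))=False ((s & q) U (p U q))=False (s & q)=False s=True q=False (p U q)=False p=False G(!r)=False !r=False r=True
s_3={r}: (((s & q) U (p U q)) & G(!r))=False ((s & q) U (p U q))=False (s & q)=False s=False q=False (p U q)=False p=False G(!r)=False !r=False r=True
s_4={p,q,s}: (((s & q) U (p U q)) & G(!r))=True ((s & q) U (p U q))=True (s & q)=True s=True q=True (p U q)=True p=True G(!r)=True !r=True r=False
Evaluating at position 2: result = False

Answer: false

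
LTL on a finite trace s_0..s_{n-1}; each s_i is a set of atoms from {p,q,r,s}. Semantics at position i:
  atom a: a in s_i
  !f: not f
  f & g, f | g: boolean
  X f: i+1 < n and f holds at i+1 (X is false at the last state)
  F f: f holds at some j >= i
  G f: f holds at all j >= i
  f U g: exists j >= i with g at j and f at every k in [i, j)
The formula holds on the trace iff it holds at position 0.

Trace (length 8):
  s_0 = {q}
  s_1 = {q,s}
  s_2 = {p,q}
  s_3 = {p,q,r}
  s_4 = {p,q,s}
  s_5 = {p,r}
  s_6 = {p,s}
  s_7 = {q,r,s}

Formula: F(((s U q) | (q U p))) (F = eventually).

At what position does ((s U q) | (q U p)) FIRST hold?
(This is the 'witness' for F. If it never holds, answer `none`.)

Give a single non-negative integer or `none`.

Answer: 0

Derivation:
s_0={q}: ((s U q) | (q U p))=True (s U q)=True s=False q=True (q U p)=True p=False
s_1={q,s}: ((s U q) | (q U p))=True (s U q)=True s=True q=True (q U p)=True p=False
s_2={p,q}: ((s U q) | (q U p))=True (s U q)=True s=False q=True (q U p)=True p=True
s_3={p,q,r}: ((s U q) | (q U p))=True (s U q)=True s=False q=True (q U p)=True p=True
s_4={p,q,s}: ((s U q) | (q U p))=True (s U q)=True s=True q=True (q U p)=True p=True
s_5={p,r}: ((s U q) | (q U p))=True (s U q)=False s=False q=False (q U p)=True p=True
s_6={p,s}: ((s U q) | (q U p))=True (s U q)=True s=True q=False (q U p)=True p=True
s_7={q,r,s}: ((s U q) | (q U p))=True (s U q)=True s=True q=True (q U p)=False p=False
F(((s U q) | (q U p))) holds; first witness at position 0.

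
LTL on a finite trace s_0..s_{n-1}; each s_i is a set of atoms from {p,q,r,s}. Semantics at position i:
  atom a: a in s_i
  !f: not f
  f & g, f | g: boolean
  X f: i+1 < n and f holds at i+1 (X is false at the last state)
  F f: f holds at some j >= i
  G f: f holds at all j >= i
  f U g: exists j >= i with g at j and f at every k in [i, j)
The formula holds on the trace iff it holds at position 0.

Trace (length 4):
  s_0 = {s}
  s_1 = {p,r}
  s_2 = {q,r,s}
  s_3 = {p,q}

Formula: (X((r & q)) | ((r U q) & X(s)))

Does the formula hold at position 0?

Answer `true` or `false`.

s_0={s}: (X((r & q)) | ((r U q) & X(s)))=False X((r & q))=False (r & q)=False r=False q=False ((r U q) & X(s))=False (r U q)=False X(s)=False s=True
s_1={p,r}: (X((r & q)) | ((r U q) & X(s)))=True X((r & q))=True (r & q)=False r=True q=False ((r U q) & X(s))=True (r U q)=True X(s)=True s=False
s_2={q,r,s}: (X((r & q)) | ((r U q) & X(s)))=False X((r & q))=False (r & q)=True r=True q=True ((r U q) & X(s))=False (r U q)=True X(s)=False s=True
s_3={p,q}: (X((r & q)) | ((r U q) & X(s)))=False X((r & q))=False (r & q)=False r=False q=True ((r U q) & X(s))=False (r U q)=True X(s)=False s=False

Answer: false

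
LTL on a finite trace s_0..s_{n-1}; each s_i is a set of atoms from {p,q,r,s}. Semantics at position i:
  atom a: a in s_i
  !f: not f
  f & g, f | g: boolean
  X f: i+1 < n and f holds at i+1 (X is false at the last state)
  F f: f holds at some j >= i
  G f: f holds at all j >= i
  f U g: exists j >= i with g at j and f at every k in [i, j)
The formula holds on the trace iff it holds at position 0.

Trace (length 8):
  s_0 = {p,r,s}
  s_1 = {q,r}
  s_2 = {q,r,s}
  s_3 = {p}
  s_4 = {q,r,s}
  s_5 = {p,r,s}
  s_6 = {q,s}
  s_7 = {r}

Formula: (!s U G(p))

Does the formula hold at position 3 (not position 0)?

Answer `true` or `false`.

s_0={p,r,s}: (!s U G(p))=False !s=False s=True G(p)=False p=True
s_1={q,r}: (!s U G(p))=False !s=True s=False G(p)=False p=False
s_2={q,r,s}: (!s U G(p))=False !s=False s=True G(p)=False p=False
s_3={p}: (!s U G(p))=False !s=True s=False G(p)=False p=True
s_4={q,r,s}: (!s U G(p))=False !s=False s=True G(p)=False p=False
s_5={p,r,s}: (!s U G(p))=False !s=False s=True G(p)=False p=True
s_6={q,s}: (!s U G(p))=False !s=False s=True G(p)=False p=False
s_7={r}: (!s U G(p))=False !s=True s=False G(p)=False p=False
Evaluating at position 3: result = False

Answer: false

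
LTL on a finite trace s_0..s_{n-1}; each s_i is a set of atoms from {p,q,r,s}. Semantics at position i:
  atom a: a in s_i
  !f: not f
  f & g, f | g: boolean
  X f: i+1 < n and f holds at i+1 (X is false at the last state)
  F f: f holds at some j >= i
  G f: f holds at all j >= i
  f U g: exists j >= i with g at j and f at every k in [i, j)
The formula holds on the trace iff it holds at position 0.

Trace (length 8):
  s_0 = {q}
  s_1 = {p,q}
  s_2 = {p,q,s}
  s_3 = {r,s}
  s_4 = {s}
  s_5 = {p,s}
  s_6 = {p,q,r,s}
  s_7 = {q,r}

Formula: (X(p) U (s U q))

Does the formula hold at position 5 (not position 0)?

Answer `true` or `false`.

Answer: true

Derivation:
s_0={q}: (X(p) U (s U q))=True X(p)=True p=False (s U q)=True s=False q=True
s_1={p,q}: (X(p) U (s U q))=True X(p)=True p=True (s U q)=True s=False q=True
s_2={p,q,s}: (X(p) U (s U q))=True X(p)=False p=True (s U q)=True s=True q=True
s_3={r,s}: (X(p) U (s U q))=True X(p)=False p=False (s U q)=True s=True q=False
s_4={s}: (X(p) U (s U q))=True X(p)=True p=False (s U q)=True s=True q=False
s_5={p,s}: (X(p) U (s U q))=True X(p)=True p=True (s U q)=True s=True q=False
s_6={p,q,r,s}: (X(p) U (s U q))=True X(p)=False p=True (s U q)=True s=True q=True
s_7={q,r}: (X(p) U (s U q))=True X(p)=False p=False (s U q)=True s=False q=True
Evaluating at position 5: result = True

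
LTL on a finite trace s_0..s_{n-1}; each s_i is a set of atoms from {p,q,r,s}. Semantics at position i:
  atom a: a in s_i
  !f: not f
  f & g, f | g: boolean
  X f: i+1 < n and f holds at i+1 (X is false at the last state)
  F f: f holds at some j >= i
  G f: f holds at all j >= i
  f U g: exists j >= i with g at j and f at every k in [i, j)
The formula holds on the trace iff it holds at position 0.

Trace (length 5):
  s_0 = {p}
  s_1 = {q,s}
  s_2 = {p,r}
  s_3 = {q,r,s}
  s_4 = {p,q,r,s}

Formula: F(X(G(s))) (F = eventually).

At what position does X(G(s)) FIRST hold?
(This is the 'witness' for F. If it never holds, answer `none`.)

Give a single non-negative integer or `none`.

Answer: 2

Derivation:
s_0={p}: X(G(s))=False G(s)=False s=False
s_1={q,s}: X(G(s))=False G(s)=False s=True
s_2={p,r}: X(G(s))=True G(s)=False s=False
s_3={q,r,s}: X(G(s))=True G(s)=True s=True
s_4={p,q,r,s}: X(G(s))=False G(s)=True s=True
F(X(G(s))) holds; first witness at position 2.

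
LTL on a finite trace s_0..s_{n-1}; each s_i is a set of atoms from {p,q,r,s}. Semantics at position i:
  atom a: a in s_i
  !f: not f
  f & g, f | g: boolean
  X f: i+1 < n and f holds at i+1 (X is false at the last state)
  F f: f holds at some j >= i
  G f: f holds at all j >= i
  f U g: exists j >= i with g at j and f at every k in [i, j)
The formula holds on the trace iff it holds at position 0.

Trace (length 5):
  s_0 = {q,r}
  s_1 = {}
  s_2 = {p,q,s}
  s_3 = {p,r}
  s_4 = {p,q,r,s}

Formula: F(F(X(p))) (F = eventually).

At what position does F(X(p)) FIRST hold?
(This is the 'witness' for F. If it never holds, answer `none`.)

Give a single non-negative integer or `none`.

s_0={q,r}: F(X(p))=True X(p)=False p=False
s_1={}: F(X(p))=True X(p)=True p=False
s_2={p,q,s}: F(X(p))=True X(p)=True p=True
s_3={p,r}: F(X(p))=True X(p)=True p=True
s_4={p,q,r,s}: F(X(p))=False X(p)=False p=True
F(F(X(p))) holds; first witness at position 0.

Answer: 0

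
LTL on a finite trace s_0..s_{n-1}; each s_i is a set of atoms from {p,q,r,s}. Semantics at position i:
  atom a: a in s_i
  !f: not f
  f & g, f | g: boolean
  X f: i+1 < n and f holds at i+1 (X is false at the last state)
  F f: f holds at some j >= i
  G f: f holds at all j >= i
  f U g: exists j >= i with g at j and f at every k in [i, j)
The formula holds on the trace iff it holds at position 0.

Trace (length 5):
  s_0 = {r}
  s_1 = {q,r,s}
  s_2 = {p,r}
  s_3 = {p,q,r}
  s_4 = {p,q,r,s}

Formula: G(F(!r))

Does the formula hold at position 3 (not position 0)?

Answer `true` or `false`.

Answer: false

Derivation:
s_0={r}: G(F(!r))=False F(!r)=False !r=False r=True
s_1={q,r,s}: G(F(!r))=False F(!r)=False !r=False r=True
s_2={p,r}: G(F(!r))=False F(!r)=False !r=False r=True
s_3={p,q,r}: G(F(!r))=False F(!r)=False !r=False r=True
s_4={p,q,r,s}: G(F(!r))=False F(!r)=False !r=False r=True
Evaluating at position 3: result = False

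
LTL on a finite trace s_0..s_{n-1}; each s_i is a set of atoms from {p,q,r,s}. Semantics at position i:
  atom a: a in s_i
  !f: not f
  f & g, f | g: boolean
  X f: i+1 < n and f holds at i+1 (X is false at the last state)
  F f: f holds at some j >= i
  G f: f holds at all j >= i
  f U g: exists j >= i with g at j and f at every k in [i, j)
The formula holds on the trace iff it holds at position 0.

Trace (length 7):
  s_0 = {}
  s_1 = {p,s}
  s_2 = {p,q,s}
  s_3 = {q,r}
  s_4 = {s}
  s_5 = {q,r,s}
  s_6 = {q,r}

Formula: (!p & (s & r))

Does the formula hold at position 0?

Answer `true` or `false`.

Answer: false

Derivation:
s_0={}: (!p & (s & r))=False !p=True p=False (s & r)=False s=False r=False
s_1={p,s}: (!p & (s & r))=False !p=False p=True (s & r)=False s=True r=False
s_2={p,q,s}: (!p & (s & r))=False !p=False p=True (s & r)=False s=True r=False
s_3={q,r}: (!p & (s & r))=False !p=True p=False (s & r)=False s=False r=True
s_4={s}: (!p & (s & r))=False !p=True p=False (s & r)=False s=True r=False
s_5={q,r,s}: (!p & (s & r))=True !p=True p=False (s & r)=True s=True r=True
s_6={q,r}: (!p & (s & r))=False !p=True p=False (s & r)=False s=False r=True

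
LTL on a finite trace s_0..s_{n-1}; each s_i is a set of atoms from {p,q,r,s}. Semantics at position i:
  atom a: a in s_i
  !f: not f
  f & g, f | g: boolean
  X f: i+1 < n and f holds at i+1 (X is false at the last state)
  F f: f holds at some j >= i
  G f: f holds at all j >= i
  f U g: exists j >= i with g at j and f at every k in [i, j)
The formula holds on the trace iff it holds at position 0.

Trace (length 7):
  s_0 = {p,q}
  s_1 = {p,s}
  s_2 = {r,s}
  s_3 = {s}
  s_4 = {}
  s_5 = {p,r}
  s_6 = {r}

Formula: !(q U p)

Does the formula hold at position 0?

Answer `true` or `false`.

Answer: false

Derivation:
s_0={p,q}: !(q U p)=False (q U p)=True q=True p=True
s_1={p,s}: !(q U p)=False (q U p)=True q=False p=True
s_2={r,s}: !(q U p)=True (q U p)=False q=False p=False
s_3={s}: !(q U p)=True (q U p)=False q=False p=False
s_4={}: !(q U p)=True (q U p)=False q=False p=False
s_5={p,r}: !(q U p)=False (q U p)=True q=False p=True
s_6={r}: !(q U p)=True (q U p)=False q=False p=False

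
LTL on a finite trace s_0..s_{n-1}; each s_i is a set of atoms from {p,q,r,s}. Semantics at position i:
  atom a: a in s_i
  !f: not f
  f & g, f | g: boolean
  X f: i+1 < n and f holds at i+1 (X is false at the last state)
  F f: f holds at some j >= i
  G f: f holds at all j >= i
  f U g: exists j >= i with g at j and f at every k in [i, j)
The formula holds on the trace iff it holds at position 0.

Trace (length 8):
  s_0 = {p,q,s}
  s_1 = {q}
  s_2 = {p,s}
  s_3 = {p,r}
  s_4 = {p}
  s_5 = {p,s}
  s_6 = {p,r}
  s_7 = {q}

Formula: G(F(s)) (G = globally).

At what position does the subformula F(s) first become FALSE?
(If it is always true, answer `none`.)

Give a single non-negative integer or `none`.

s_0={p,q,s}: F(s)=True s=True
s_1={q}: F(s)=True s=False
s_2={p,s}: F(s)=True s=True
s_3={p,r}: F(s)=True s=False
s_4={p}: F(s)=True s=False
s_5={p,s}: F(s)=True s=True
s_6={p,r}: F(s)=False s=False
s_7={q}: F(s)=False s=False
G(F(s)) holds globally = False
First violation at position 6.

Answer: 6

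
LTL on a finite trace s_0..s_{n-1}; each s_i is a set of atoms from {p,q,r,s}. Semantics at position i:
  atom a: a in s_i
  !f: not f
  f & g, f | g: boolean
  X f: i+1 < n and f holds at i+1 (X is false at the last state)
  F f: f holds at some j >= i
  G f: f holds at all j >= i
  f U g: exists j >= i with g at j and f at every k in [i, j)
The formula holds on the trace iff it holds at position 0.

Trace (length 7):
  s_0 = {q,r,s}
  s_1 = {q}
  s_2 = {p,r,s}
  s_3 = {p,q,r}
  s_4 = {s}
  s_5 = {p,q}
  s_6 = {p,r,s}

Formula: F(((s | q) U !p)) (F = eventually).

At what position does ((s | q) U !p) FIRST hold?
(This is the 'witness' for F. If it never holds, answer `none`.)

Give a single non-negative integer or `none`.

Answer: 0

Derivation:
s_0={q,r,s}: ((s | q) U !p)=True (s | q)=True s=True q=True !p=True p=False
s_1={q}: ((s | q) U !p)=True (s | q)=True s=False q=True !p=True p=False
s_2={p,r,s}: ((s | q) U !p)=True (s | q)=True s=True q=False !p=False p=True
s_3={p,q,r}: ((s | q) U !p)=True (s | q)=True s=False q=True !p=False p=True
s_4={s}: ((s | q) U !p)=True (s | q)=True s=True q=False !p=True p=False
s_5={p,q}: ((s | q) U !p)=False (s | q)=True s=False q=True !p=False p=True
s_6={p,r,s}: ((s | q) U !p)=False (s | q)=True s=True q=False !p=False p=True
F(((s | q) U !p)) holds; first witness at position 0.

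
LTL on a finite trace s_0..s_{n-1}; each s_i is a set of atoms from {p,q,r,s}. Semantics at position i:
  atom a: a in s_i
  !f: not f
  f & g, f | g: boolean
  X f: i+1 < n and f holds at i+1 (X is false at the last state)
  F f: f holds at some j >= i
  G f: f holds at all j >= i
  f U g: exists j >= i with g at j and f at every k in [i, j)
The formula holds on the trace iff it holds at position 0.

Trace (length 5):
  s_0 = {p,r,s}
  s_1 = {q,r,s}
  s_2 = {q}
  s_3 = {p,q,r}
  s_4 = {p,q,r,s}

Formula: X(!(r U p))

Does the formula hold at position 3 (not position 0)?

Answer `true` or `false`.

s_0={p,r,s}: X(!(r U p))=True !(r U p)=False (r U p)=True r=True p=True
s_1={q,r,s}: X(!(r U p))=True !(r U p)=True (r U p)=False r=True p=False
s_2={q}: X(!(r U p))=False !(r U p)=True (r U p)=False r=False p=False
s_3={p,q,r}: X(!(r U p))=False !(r U p)=False (r U p)=True r=True p=True
s_4={p,q,r,s}: X(!(r U p))=False !(r U p)=False (r U p)=True r=True p=True
Evaluating at position 3: result = False

Answer: false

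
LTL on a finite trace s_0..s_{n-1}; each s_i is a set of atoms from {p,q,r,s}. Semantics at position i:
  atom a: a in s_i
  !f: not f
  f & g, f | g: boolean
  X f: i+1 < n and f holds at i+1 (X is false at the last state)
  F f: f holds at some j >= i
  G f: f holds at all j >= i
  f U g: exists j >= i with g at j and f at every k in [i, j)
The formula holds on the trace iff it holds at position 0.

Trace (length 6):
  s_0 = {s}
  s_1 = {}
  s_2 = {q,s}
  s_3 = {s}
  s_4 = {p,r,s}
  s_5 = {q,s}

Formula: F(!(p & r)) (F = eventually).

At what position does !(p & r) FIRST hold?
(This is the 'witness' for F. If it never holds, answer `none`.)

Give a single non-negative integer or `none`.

Answer: 0

Derivation:
s_0={s}: !(p & r)=True (p & r)=False p=False r=False
s_1={}: !(p & r)=True (p & r)=False p=False r=False
s_2={q,s}: !(p & r)=True (p & r)=False p=False r=False
s_3={s}: !(p & r)=True (p & r)=False p=False r=False
s_4={p,r,s}: !(p & r)=False (p & r)=True p=True r=True
s_5={q,s}: !(p & r)=True (p & r)=False p=False r=False
F(!(p & r)) holds; first witness at position 0.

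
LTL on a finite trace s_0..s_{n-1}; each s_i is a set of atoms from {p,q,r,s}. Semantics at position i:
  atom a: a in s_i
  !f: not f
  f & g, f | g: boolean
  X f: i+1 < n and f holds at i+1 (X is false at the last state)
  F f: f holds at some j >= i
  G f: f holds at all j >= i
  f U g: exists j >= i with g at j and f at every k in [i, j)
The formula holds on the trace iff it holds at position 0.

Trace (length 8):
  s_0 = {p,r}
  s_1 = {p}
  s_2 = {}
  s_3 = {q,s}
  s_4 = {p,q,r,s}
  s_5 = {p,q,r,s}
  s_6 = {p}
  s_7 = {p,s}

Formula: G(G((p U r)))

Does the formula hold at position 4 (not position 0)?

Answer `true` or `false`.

Answer: false

Derivation:
s_0={p,r}: G(G((p U r)))=False G((p U r))=False (p U r)=True p=True r=True
s_1={p}: G(G((p U r)))=False G((p U r))=False (p U r)=False p=True r=False
s_2={}: G(G((p U r)))=False G((p U r))=False (p U r)=False p=False r=False
s_3={q,s}: G(G((p U r)))=False G((p U r))=False (p U r)=False p=False r=False
s_4={p,q,r,s}: G(G((p U r)))=False G((p U r))=False (p U r)=True p=True r=True
s_5={p,q,r,s}: G(G((p U r)))=False G((p U r))=False (p U r)=True p=True r=True
s_6={p}: G(G((p U r)))=False G((p U r))=False (p U r)=False p=True r=False
s_7={p,s}: G(G((p U r)))=False G((p U r))=False (p U r)=False p=True r=False
Evaluating at position 4: result = False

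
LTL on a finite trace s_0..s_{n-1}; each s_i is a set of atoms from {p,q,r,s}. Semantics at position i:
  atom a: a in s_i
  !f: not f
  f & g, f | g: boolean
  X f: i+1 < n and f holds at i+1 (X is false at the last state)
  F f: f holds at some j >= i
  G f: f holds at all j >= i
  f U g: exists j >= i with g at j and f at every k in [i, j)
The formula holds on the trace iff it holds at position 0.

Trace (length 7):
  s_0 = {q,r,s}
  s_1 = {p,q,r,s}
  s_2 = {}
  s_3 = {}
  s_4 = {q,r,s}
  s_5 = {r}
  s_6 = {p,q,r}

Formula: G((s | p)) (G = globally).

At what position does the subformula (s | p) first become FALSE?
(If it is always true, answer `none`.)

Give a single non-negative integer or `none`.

Answer: 2

Derivation:
s_0={q,r,s}: (s | p)=True s=True p=False
s_1={p,q,r,s}: (s | p)=True s=True p=True
s_2={}: (s | p)=False s=False p=False
s_3={}: (s | p)=False s=False p=False
s_4={q,r,s}: (s | p)=True s=True p=False
s_5={r}: (s | p)=False s=False p=False
s_6={p,q,r}: (s | p)=True s=False p=True
G((s | p)) holds globally = False
First violation at position 2.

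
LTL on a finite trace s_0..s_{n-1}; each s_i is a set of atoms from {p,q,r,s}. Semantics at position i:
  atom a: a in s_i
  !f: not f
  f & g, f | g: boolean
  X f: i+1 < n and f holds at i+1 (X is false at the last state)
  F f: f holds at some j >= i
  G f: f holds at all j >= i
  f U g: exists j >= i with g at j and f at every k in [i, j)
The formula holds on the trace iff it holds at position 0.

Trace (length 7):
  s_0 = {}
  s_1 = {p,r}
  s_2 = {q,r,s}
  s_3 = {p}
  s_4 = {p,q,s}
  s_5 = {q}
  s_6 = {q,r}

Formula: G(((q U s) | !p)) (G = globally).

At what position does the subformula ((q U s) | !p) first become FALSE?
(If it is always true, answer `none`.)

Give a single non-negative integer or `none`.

s_0={}: ((q U s) | !p)=True (q U s)=False q=False s=False !p=True p=False
s_1={p,r}: ((q U s) | !p)=False (q U s)=False q=False s=False !p=False p=True
s_2={q,r,s}: ((q U s) | !p)=True (q U s)=True q=True s=True !p=True p=False
s_3={p}: ((q U s) | !p)=False (q U s)=False q=False s=False !p=False p=True
s_4={p,q,s}: ((q U s) | !p)=True (q U s)=True q=True s=True !p=False p=True
s_5={q}: ((q U s) | !p)=True (q U s)=False q=True s=False !p=True p=False
s_6={q,r}: ((q U s) | !p)=True (q U s)=False q=True s=False !p=True p=False
G(((q U s) | !p)) holds globally = False
First violation at position 1.

Answer: 1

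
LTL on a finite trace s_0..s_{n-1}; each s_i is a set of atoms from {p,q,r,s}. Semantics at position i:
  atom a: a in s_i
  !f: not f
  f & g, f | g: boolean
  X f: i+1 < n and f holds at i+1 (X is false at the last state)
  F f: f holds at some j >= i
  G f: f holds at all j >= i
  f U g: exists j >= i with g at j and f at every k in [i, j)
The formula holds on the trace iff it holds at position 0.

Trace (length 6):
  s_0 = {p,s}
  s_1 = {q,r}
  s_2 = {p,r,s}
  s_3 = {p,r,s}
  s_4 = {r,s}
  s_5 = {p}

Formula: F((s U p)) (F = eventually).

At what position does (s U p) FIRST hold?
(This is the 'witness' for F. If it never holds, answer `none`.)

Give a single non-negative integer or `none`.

Answer: 0

Derivation:
s_0={p,s}: (s U p)=True s=True p=True
s_1={q,r}: (s U p)=False s=False p=False
s_2={p,r,s}: (s U p)=True s=True p=True
s_3={p,r,s}: (s U p)=True s=True p=True
s_4={r,s}: (s U p)=True s=True p=False
s_5={p}: (s U p)=True s=False p=True
F((s U p)) holds; first witness at position 0.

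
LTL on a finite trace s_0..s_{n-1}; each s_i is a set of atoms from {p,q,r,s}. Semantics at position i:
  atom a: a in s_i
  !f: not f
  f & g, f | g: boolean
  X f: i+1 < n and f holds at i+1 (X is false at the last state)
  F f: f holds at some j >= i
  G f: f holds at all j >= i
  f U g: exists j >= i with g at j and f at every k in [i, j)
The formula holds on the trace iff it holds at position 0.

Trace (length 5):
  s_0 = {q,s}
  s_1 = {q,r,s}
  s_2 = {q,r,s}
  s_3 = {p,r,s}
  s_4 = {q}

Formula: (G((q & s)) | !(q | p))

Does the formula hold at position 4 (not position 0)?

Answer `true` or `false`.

s_0={q,s}: (G((q & s)) | !(q | p))=False G((q & s))=False (q & s)=True q=True s=True !(q | p)=False (q | p)=True p=False
s_1={q,r,s}: (G((q & s)) | !(q | p))=False G((q & s))=False (q & s)=True q=True s=True !(q | p)=False (q | p)=True p=False
s_2={q,r,s}: (G((q & s)) | !(q | p))=False G((q & s))=False (q & s)=True q=True s=True !(q | p)=False (q | p)=True p=False
s_3={p,r,s}: (G((q & s)) | !(q | p))=False G((q & s))=False (q & s)=False q=False s=True !(q | p)=False (q | p)=True p=True
s_4={q}: (G((q & s)) | !(q | p))=False G((q & s))=False (q & s)=False q=True s=False !(q | p)=False (q | p)=True p=False
Evaluating at position 4: result = False

Answer: false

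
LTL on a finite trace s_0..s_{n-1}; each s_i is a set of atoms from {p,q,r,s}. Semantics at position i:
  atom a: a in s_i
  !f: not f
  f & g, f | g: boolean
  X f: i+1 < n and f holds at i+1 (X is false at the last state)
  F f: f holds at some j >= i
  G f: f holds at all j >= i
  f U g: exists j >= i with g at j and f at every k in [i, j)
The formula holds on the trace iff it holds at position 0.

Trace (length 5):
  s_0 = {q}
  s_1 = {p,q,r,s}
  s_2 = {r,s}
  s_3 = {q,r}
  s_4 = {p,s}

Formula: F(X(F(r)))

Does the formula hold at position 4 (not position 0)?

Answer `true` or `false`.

Answer: false

Derivation:
s_0={q}: F(X(F(r)))=True X(F(r))=True F(r)=True r=False
s_1={p,q,r,s}: F(X(F(r)))=True X(F(r))=True F(r)=True r=True
s_2={r,s}: F(X(F(r)))=True X(F(r))=True F(r)=True r=True
s_3={q,r}: F(X(F(r)))=False X(F(r))=False F(r)=True r=True
s_4={p,s}: F(X(F(r)))=False X(F(r))=False F(r)=False r=False
Evaluating at position 4: result = False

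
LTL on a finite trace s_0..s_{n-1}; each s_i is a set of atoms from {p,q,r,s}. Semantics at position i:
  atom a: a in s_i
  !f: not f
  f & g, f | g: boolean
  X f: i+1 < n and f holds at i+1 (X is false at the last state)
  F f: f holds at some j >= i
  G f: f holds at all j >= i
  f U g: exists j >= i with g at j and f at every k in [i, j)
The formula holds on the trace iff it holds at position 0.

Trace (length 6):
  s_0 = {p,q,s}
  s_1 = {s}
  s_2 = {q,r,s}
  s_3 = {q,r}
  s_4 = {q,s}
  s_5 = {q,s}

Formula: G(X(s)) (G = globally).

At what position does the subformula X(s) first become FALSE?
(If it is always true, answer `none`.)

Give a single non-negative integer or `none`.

Answer: 2

Derivation:
s_0={p,q,s}: X(s)=True s=True
s_1={s}: X(s)=True s=True
s_2={q,r,s}: X(s)=False s=True
s_3={q,r}: X(s)=True s=False
s_4={q,s}: X(s)=True s=True
s_5={q,s}: X(s)=False s=True
G(X(s)) holds globally = False
First violation at position 2.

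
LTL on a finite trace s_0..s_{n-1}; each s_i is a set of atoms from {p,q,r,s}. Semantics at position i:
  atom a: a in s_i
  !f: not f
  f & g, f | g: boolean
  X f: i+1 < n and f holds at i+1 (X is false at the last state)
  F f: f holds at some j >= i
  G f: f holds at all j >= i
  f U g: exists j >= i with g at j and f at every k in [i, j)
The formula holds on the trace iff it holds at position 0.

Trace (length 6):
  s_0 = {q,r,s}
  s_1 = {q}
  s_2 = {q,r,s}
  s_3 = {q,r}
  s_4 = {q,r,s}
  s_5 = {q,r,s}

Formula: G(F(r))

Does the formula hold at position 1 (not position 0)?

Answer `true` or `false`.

Answer: true

Derivation:
s_0={q,r,s}: G(F(r))=True F(r)=True r=True
s_1={q}: G(F(r))=True F(r)=True r=False
s_2={q,r,s}: G(F(r))=True F(r)=True r=True
s_3={q,r}: G(F(r))=True F(r)=True r=True
s_4={q,r,s}: G(F(r))=True F(r)=True r=True
s_5={q,r,s}: G(F(r))=True F(r)=True r=True
Evaluating at position 1: result = True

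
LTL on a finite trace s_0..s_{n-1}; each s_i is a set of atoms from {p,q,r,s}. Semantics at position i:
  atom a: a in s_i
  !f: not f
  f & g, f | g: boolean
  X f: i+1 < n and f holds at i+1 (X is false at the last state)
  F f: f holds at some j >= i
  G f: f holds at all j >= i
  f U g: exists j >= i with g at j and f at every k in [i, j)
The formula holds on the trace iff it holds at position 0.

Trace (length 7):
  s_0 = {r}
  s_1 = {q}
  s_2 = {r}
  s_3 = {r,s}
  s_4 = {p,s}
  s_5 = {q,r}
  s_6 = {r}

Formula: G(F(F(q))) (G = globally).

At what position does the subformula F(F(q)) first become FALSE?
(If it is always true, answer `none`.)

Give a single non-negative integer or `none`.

s_0={r}: F(F(q))=True F(q)=True q=False
s_1={q}: F(F(q))=True F(q)=True q=True
s_2={r}: F(F(q))=True F(q)=True q=False
s_3={r,s}: F(F(q))=True F(q)=True q=False
s_4={p,s}: F(F(q))=True F(q)=True q=False
s_5={q,r}: F(F(q))=True F(q)=True q=True
s_6={r}: F(F(q))=False F(q)=False q=False
G(F(F(q))) holds globally = False
First violation at position 6.

Answer: 6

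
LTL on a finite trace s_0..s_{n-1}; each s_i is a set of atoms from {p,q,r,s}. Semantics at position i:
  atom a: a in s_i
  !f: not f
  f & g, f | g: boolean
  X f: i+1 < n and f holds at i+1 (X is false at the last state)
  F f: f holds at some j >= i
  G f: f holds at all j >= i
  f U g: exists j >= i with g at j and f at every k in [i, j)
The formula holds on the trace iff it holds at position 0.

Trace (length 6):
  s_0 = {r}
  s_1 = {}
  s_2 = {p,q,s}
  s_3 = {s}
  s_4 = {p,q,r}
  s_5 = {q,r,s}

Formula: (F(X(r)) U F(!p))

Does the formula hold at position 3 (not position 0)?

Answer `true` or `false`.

s_0={r}: (F(X(r)) U F(!p))=True F(X(r))=True X(r)=False r=True F(!p)=True !p=True p=False
s_1={}: (F(X(r)) U F(!p))=True F(X(r))=True X(r)=False r=False F(!p)=True !p=True p=False
s_2={p,q,s}: (F(X(r)) U F(!p))=True F(X(r))=True X(r)=False r=False F(!p)=True !p=False p=True
s_3={s}: (F(X(r)) U F(!p))=True F(X(r))=True X(r)=True r=False F(!p)=True !p=True p=False
s_4={p,q,r}: (F(X(r)) U F(!p))=True F(X(r))=True X(r)=True r=True F(!p)=True !p=False p=True
s_5={q,r,s}: (F(X(r)) U F(!p))=True F(X(r))=False X(r)=False r=True F(!p)=True !p=True p=False
Evaluating at position 3: result = True

Answer: true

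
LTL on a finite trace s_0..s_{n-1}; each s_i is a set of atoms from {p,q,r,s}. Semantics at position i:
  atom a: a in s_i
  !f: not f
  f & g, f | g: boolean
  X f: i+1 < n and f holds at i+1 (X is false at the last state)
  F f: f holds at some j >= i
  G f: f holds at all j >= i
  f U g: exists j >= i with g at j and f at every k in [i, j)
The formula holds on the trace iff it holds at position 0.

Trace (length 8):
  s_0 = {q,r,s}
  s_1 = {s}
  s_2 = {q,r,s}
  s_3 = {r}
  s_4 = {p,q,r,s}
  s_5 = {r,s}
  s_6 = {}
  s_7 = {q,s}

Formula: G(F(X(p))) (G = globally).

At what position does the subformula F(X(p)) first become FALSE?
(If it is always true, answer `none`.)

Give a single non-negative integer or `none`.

s_0={q,r,s}: F(X(p))=True X(p)=False p=False
s_1={s}: F(X(p))=True X(p)=False p=False
s_2={q,r,s}: F(X(p))=True X(p)=False p=False
s_3={r}: F(X(p))=True X(p)=True p=False
s_4={p,q,r,s}: F(X(p))=False X(p)=False p=True
s_5={r,s}: F(X(p))=False X(p)=False p=False
s_6={}: F(X(p))=False X(p)=False p=False
s_7={q,s}: F(X(p))=False X(p)=False p=False
G(F(X(p))) holds globally = False
First violation at position 4.

Answer: 4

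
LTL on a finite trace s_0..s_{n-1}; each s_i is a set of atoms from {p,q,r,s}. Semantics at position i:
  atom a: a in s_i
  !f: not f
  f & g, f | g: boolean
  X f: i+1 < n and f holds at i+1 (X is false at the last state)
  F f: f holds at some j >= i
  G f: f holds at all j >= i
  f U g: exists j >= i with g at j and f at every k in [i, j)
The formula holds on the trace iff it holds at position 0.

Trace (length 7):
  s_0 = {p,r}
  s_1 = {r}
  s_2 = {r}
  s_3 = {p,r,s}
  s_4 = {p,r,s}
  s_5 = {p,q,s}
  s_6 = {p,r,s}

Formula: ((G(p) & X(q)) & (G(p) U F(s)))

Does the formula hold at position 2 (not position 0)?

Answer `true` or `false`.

Answer: false

Derivation:
s_0={p,r}: ((G(p) & X(q)) & (G(p) U F(s)))=False (G(p) & X(q))=False G(p)=False p=True X(q)=False q=False (G(p) U F(s))=True F(s)=True s=False
s_1={r}: ((G(p) & X(q)) & (G(p) U F(s)))=False (G(p) & X(q))=False G(p)=False p=False X(q)=False q=False (G(p) U F(s))=True F(s)=True s=False
s_2={r}: ((G(p) & X(q)) & (G(p) U F(s)))=False (G(p) & X(q))=False G(p)=False p=False X(q)=False q=False (G(p) U F(s))=True F(s)=True s=False
s_3={p,r,s}: ((G(p) & X(q)) & (G(p) U F(s)))=False (G(p) & X(q))=False G(p)=True p=True X(q)=False q=False (G(p) U F(s))=True F(s)=True s=True
s_4={p,r,s}: ((G(p) & X(q)) & (G(p) U F(s)))=True (G(p) & X(q))=True G(p)=True p=True X(q)=True q=False (G(p) U F(s))=True F(s)=True s=True
s_5={p,q,s}: ((G(p) & X(q)) & (G(p) U F(s)))=False (G(p) & X(q))=False G(p)=True p=True X(q)=False q=True (G(p) U F(s))=True F(s)=True s=True
s_6={p,r,s}: ((G(p) & X(q)) & (G(p) U F(s)))=False (G(p) & X(q))=False G(p)=True p=True X(q)=False q=False (G(p) U F(s))=True F(s)=True s=True
Evaluating at position 2: result = False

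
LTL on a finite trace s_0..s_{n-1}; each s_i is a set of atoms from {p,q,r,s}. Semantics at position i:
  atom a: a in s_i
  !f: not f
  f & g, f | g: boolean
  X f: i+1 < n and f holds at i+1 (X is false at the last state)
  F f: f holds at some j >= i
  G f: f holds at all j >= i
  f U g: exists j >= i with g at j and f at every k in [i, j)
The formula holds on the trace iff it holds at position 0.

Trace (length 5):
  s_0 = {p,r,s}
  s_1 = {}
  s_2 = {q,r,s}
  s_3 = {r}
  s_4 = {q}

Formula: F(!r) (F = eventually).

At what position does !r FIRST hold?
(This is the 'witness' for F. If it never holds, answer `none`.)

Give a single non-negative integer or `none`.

Answer: 1

Derivation:
s_0={p,r,s}: !r=False r=True
s_1={}: !r=True r=False
s_2={q,r,s}: !r=False r=True
s_3={r}: !r=False r=True
s_4={q}: !r=True r=False
F(!r) holds; first witness at position 1.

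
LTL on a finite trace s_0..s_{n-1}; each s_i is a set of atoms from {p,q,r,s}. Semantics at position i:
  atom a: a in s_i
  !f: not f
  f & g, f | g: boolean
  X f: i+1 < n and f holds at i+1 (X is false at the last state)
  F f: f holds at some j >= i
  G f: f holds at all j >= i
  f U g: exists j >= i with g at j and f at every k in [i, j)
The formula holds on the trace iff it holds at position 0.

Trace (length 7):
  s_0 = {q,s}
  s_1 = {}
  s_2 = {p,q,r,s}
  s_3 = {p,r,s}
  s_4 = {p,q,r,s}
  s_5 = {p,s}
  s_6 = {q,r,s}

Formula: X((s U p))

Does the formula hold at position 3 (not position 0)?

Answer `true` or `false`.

Answer: true

Derivation:
s_0={q,s}: X((s U p))=False (s U p)=False s=True p=False
s_1={}: X((s U p))=True (s U p)=False s=False p=False
s_2={p,q,r,s}: X((s U p))=True (s U p)=True s=True p=True
s_3={p,r,s}: X((s U p))=True (s U p)=True s=True p=True
s_4={p,q,r,s}: X((s U p))=True (s U p)=True s=True p=True
s_5={p,s}: X((s U p))=False (s U p)=True s=True p=True
s_6={q,r,s}: X((s U p))=False (s U p)=False s=True p=False
Evaluating at position 3: result = True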